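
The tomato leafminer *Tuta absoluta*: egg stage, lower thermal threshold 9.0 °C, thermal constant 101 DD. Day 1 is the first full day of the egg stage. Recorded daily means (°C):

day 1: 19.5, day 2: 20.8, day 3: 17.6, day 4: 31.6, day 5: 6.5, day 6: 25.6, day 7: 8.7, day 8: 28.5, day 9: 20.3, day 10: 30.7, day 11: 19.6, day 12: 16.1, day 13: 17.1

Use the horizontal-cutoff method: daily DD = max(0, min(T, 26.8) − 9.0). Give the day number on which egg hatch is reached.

day 10

Daily DD above 9.0 °C (capped at 17.8): 10.5, 11.8, 8.6, 17.8, 0.0, 16.6, 0.0, 17.8, 11.3, 17.8, 10.6, 7.1, 8.1.
Cumulative: 10.5, 22.3, 30.9, 48.7, 48.7, 65.3, 65.3, 83.1, 94.4, 112.2, 122.8, 129.9, 138.0.
The total first reaches 101 DD on day 10.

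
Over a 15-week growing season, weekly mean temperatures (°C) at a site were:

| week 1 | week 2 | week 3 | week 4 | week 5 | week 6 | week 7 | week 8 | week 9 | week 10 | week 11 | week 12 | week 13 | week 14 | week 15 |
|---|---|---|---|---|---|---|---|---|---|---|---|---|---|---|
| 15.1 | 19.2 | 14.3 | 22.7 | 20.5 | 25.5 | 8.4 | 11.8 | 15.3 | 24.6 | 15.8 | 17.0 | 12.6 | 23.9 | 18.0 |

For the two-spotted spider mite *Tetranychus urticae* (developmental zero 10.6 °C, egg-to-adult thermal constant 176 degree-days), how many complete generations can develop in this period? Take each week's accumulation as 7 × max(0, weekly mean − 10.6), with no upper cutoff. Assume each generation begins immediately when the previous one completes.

Weekly DD (7 × max(0, T̄ − 10.6)): 31.5, 60.2, 25.9, 84.7, 69.3, 104.3, 0.0, 8.4, 32.9, 98.0, 36.4, 44.8, 14.0, 93.1, 51.8.
Season total = 755.3 DD.
Complete generations = ⌊755.3 / 176⌋ = 4.

4 generations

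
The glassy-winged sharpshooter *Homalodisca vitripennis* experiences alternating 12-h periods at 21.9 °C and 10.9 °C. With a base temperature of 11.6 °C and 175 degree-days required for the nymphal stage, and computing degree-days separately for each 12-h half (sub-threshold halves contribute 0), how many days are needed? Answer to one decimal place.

34.0 days

Day half: max(0, 21.9 − 11.6) × 0.5 = 10.3 × 0.5 = 5.15 DD.
Night half: max(0, 10.9 − 11.6) × 0.5 = 0.0 × 0.5 = 0.00 DD.
Per 24 h: 5.15 DD/day.
Duration = 175 / 5.15 = 33.981 ≈ 34.0 days.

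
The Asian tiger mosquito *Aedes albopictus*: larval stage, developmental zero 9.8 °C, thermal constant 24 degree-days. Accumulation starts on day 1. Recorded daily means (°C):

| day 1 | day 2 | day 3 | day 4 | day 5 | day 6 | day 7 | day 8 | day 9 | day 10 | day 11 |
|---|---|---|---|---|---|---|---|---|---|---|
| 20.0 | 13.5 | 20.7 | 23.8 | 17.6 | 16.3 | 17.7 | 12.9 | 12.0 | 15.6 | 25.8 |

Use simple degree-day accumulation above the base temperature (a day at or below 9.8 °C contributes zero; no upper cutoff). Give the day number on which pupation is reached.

day 3

Daily DD above 9.8 °C: 10.2, 3.7, 10.9, 14.0, 7.8, 6.5, 7.9, 3.1, 2.2, 5.8, 16.0.
Cumulative: 10.2, 13.9, 24.8, 38.8, 46.6, 53.1, 61.0, 64.1, 66.3, 72.1, 88.1.
The total first reaches 24 DD on day 3.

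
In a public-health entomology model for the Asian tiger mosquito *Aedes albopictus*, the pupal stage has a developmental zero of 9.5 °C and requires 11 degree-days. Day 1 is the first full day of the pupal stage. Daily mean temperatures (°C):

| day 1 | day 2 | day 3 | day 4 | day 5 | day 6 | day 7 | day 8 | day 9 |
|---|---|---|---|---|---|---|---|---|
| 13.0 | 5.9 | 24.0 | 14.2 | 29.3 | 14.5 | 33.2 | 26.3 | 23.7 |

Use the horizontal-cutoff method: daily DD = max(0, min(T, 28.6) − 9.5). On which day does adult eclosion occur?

day 3

Daily DD above 9.5 °C (capped at 19.1): 3.5, 0.0, 14.5, 4.7, 19.1, 5.0, 19.1, 16.8, 14.2.
Cumulative: 3.5, 3.5, 18.0, 22.7, 41.8, 46.8, 65.9, 82.7, 96.9.
The total first reaches 11 DD on day 3.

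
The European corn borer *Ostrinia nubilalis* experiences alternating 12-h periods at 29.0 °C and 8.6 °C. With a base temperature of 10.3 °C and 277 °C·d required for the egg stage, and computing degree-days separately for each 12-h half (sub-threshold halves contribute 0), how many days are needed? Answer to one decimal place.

29.6 days

Day half: max(0, 29.0 − 10.3) × 0.5 = 18.7 × 0.5 = 9.35 DD.
Night half: max(0, 8.6 − 10.3) × 0.5 = 0.0 × 0.5 = 0.00 DD.
Per 24 h: 9.35 DD/day.
Duration = 277 / 9.35 = 29.626 ≈ 29.6 days.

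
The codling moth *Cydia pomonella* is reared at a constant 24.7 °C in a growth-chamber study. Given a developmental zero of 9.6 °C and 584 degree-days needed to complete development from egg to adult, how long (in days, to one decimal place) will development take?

38.7 days

Daily accumulation = 24.7 − 9.6 = 15.1 DD/day.
Duration = 584 / 15.1 = 38.675 ≈ 38.7 days.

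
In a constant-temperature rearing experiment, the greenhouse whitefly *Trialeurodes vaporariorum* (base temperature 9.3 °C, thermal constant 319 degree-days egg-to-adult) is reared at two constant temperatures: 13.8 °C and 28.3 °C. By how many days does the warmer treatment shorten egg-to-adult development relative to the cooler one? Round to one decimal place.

At 13.8 °C: 319 / (13.8 − 9.3) = 319 / 4.5 = 70.889 d.
At 28.3 °C: 319 / (28.3 − 9.3) = 319 / 19.0 = 16.789 d.
Difference = |70.889 − 16.789| = 54.099 ≈ 54.1 days.

54.1 days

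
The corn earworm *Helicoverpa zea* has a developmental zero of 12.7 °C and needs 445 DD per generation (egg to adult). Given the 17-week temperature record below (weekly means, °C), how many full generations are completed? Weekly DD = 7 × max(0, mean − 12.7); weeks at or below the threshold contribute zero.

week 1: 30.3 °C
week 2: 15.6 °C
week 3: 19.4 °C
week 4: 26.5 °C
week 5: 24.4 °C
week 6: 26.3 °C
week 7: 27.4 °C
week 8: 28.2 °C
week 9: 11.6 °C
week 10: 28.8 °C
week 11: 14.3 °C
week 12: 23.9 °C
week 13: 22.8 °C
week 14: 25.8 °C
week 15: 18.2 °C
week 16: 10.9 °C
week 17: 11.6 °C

2 generations

Weekly DD (7 × max(0, T̄ − 12.7)): 123.2, 20.3, 46.9, 96.6, 81.9, 95.2, 102.9, 108.5, 0.0, 112.7, 11.2, 78.4, 70.7, 91.7, 38.5, 0.0, 0.0.
Season total = 1078.7 DD.
Complete generations = ⌊1078.7 / 445⌋ = 2.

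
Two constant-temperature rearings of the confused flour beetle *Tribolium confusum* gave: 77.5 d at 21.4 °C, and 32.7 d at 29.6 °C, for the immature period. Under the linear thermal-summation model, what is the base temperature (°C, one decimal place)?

15.4 °C

Under the model K = D·(T − T_b), so D₁·(T₁ − T_b) = D₂·(T₂ − T_b).
77.5·(21.4 − T_b) = 32.7·(29.6 − T_b)
T_b = (77.5·21.4 − 32.7·29.6) / (77.5 − 32.7) = 690.58 / 44.8 = 15.415 °C ≈ 15.4 °C.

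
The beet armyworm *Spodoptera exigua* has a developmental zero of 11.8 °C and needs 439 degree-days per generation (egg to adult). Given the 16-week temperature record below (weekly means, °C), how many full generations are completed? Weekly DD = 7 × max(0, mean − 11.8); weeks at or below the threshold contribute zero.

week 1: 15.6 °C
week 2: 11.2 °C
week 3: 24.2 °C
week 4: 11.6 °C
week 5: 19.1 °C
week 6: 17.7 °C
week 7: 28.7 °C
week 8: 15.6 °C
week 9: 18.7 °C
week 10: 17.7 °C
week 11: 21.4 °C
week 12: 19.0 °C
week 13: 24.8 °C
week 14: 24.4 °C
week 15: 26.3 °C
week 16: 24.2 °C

Weekly DD (7 × max(0, T̄ − 11.8)): 26.6, 0.0, 86.8, 0.0, 51.1, 41.3, 118.3, 26.6, 48.3, 41.3, 67.2, 50.4, 91.0, 88.2, 101.5, 86.8.
Season total = 925.4 DD.
Complete generations = ⌊925.4 / 439⌋ = 2.

2 generations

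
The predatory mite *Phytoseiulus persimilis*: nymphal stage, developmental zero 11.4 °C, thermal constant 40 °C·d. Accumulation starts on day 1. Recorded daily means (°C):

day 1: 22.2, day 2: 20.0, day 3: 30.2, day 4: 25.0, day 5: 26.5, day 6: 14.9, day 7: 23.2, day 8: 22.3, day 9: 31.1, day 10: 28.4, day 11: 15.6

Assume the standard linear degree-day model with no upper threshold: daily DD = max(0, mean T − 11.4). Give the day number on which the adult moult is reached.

day 4

Daily DD above 11.4 °C: 10.8, 8.6, 18.8, 13.6, 15.1, 3.5, 11.8, 10.9, 19.7, 17.0, 4.2.
Cumulative: 10.8, 19.4, 38.2, 51.8, 66.9, 70.4, 82.2, 93.1, 112.8, 129.8, 134.0.
The total first reaches 40 DD on day 4.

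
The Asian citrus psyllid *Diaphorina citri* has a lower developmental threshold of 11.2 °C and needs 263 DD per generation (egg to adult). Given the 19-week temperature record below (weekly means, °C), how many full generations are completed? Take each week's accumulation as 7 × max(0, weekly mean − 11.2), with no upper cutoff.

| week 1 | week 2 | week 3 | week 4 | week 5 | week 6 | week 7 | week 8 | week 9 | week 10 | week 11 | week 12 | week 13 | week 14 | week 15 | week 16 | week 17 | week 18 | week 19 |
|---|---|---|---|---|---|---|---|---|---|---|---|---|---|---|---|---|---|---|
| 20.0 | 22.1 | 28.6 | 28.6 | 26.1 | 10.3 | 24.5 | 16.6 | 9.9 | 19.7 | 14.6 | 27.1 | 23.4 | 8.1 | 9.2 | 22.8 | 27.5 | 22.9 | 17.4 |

4 generations

Weekly DD (7 × max(0, T̄ − 11.2)): 61.6, 76.3, 121.8, 121.8, 104.3, 0.0, 93.1, 37.8, 0.0, 59.5, 23.8, 111.3, 85.4, 0.0, 0.0, 81.2, 114.1, 81.9, 43.4.
Season total = 1217.3 DD.
Complete generations = ⌊1217.3 / 263⌋ = 4.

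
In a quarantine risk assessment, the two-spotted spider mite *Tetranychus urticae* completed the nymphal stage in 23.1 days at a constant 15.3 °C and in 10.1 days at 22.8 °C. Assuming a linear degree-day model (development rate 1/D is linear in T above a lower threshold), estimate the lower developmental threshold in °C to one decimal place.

9.5 °C

Under the model K = D·(T − T_b), so D₁·(T₁ − T_b) = D₂·(T₂ − T_b).
23.1·(15.3 − T_b) = 10.1·(22.8 − T_b)
T_b = (23.1·15.3 − 10.1·22.8) / (23.1 − 10.1) = 123.15 / 13.0 = 9.473 °C ≈ 9.5 °C.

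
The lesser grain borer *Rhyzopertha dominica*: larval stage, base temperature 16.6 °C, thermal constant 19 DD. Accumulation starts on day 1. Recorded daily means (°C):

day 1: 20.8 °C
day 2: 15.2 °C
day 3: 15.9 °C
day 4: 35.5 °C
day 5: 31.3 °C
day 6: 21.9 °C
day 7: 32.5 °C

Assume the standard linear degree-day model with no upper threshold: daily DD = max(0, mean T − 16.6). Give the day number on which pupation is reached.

Daily DD above 16.6 °C: 4.2, 0.0, 0.0, 18.9, 14.7, 5.3, 15.9.
Cumulative: 4.2, 4.2, 4.2, 23.1, 37.8, 43.1, 59.0.
The total first reaches 19 DD on day 4.

day 4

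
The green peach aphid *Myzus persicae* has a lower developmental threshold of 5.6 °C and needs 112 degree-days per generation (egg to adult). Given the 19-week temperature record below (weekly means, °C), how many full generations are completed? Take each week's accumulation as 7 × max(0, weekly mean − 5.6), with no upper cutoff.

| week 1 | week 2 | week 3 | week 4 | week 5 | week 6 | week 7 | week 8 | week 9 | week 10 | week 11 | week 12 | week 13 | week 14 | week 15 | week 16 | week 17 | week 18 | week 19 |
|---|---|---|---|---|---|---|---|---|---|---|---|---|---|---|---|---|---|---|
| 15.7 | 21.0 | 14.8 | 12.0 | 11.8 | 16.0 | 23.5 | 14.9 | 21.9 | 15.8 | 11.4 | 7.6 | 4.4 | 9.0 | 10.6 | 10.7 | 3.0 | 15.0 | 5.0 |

8 generations

Weekly DD (7 × max(0, T̄ − 5.6)): 70.7, 107.8, 64.4, 44.8, 43.4, 72.8, 125.3, 65.1, 114.1, 71.4, 40.6, 14.0, 0.0, 23.8, 35.0, 35.7, 0.0, 65.8, 0.0.
Season total = 994.7 DD.
Complete generations = ⌊994.7 / 112⌋ = 8.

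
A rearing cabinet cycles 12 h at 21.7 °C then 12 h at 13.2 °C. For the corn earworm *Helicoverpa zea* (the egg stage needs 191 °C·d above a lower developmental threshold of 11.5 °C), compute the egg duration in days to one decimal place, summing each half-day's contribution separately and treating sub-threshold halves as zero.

32.1 days

Day half: max(0, 21.7 − 11.5) × 0.5 = 10.2 × 0.5 = 5.10 DD.
Night half: max(0, 13.2 − 11.5) × 0.5 = 1.7 × 0.5 = 0.85 DD.
Per 24 h: 5.95 DD/day.
Duration = 191 / 5.95 = 32.101 ≈ 32.1 days.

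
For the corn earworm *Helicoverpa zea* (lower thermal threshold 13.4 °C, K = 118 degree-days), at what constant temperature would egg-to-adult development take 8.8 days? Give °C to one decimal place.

Required daily accumulation = 118 / 8.8 = 13.409 DD/day.
T = T_base + 13.409 = 13.4 + 13.409 = 26.809 ≈ 26.8 °C.

26.8 °C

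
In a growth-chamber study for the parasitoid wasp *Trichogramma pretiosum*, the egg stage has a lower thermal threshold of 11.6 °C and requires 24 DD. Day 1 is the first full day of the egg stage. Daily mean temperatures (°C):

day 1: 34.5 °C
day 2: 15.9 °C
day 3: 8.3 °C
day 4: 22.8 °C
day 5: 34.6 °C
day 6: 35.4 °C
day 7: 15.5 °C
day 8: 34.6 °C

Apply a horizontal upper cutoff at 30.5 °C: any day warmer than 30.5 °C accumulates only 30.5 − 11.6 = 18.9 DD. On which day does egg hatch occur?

day 4

Daily DD above 11.6 °C (capped at 18.9): 18.9, 4.3, 0.0, 11.2, 18.9, 18.9, 3.9, 18.9.
Cumulative: 18.9, 23.2, 23.2, 34.4, 53.3, 72.2, 76.1, 95.0.
The total first reaches 24 DD on day 4.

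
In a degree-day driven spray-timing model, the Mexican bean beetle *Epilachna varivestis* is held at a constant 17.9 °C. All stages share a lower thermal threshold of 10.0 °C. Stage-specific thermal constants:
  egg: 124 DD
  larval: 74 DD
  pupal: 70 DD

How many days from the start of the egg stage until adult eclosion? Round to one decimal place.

Daily accumulation at 17.9 °C = 17.9 − 10.0 = 7.9 DD/day.
Total K = 124 + 74 + 70 = 268 DD.
Total duration = 268 / 7.9 = 33.924 ≈ 33.9 days.

33.9 days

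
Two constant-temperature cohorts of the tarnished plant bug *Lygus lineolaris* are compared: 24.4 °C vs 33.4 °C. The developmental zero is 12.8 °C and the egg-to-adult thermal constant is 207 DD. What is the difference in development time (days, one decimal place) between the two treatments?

At 24.4 °C: 207 / (24.4 − 12.8) = 207 / 11.6 = 17.845 d.
At 33.4 °C: 207 / (33.4 − 12.8) = 207 / 20.6 = 10.049 d.
Difference = |17.845 − 10.049| = 7.796 ≈ 7.8 days.

7.8 days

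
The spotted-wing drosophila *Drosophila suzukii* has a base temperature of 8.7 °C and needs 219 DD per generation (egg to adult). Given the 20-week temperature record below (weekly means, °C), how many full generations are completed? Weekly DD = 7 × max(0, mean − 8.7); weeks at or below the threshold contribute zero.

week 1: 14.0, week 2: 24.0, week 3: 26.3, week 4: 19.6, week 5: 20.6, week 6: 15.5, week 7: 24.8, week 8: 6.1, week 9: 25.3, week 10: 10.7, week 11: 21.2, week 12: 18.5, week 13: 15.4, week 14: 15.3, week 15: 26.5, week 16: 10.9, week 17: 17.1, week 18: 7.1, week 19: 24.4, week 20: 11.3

5 generations

Weekly DD (7 × max(0, T̄ − 8.7)): 37.1, 107.1, 123.2, 76.3, 83.3, 47.6, 112.7, 0.0, 116.2, 14.0, 87.5, 68.6, 46.9, 46.2, 124.6, 15.4, 58.8, 0.0, 109.9, 18.2.
Season total = 1293.6 DD.
Complete generations = ⌊1293.6 / 219⌋ = 5.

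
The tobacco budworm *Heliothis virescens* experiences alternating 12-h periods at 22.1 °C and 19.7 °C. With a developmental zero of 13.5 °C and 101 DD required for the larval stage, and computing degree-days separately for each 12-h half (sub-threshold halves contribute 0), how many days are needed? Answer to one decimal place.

13.6 days

Day half: max(0, 22.1 − 13.5) × 0.5 = 8.6 × 0.5 = 4.30 DD.
Night half: max(0, 19.7 − 13.5) × 0.5 = 6.2 × 0.5 = 3.10 DD.
Per 24 h: 7.40 DD/day.
Duration = 101 / 7.40 = 13.649 ≈ 13.6 days.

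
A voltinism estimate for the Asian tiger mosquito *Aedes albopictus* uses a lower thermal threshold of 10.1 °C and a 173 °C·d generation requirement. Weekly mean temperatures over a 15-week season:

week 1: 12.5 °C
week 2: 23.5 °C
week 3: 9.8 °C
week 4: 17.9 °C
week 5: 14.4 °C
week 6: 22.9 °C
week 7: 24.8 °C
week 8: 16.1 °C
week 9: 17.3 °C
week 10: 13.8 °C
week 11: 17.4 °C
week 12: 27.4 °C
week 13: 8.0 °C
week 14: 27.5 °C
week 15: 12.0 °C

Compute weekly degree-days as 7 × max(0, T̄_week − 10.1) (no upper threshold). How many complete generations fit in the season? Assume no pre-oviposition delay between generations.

Weekly DD (7 × max(0, T̄ − 10.1)): 16.8, 93.8, 0.0, 54.6, 30.1, 89.6, 102.9, 42.0, 50.4, 25.9, 51.1, 121.1, 0.0, 121.8, 13.3.
Season total = 813.4 DD.
Complete generations = ⌊813.4 / 173⌋ = 4.

4 generations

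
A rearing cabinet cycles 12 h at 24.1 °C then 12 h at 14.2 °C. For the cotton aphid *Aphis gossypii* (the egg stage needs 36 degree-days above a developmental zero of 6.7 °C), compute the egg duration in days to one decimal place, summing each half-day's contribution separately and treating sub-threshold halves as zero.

2.9 days

Day half: max(0, 24.1 − 6.7) × 0.5 = 17.4 × 0.5 = 8.70 DD.
Night half: max(0, 14.2 − 6.7) × 0.5 = 7.5 × 0.5 = 3.75 DD.
Per 24 h: 12.45 DD/day.
Duration = 36 / 12.45 = 2.892 ≈ 2.9 days.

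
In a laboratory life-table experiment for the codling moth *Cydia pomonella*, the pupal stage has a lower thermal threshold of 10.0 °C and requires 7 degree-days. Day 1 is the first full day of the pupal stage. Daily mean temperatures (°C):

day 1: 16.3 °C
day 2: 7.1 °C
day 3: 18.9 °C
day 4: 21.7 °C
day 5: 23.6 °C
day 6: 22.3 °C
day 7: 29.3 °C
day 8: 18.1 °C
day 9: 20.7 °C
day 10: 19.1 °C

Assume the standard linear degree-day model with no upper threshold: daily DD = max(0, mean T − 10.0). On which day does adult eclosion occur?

Daily DD above 10.0 °C: 6.3, 0.0, 8.9, 11.7, 13.6, 12.3, 19.3, 8.1, 10.7, 9.1.
Cumulative: 6.3, 6.3, 15.2, 26.9, 40.5, 52.8, 72.1, 80.2, 90.9, 100.0.
The total first reaches 7 DD on day 3.

day 3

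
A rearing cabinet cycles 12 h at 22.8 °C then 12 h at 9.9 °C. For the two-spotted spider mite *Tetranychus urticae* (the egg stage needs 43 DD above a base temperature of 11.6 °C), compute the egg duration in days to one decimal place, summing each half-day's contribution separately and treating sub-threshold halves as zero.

Day half: max(0, 22.8 − 11.6) × 0.5 = 11.2 × 0.5 = 5.60 DD.
Night half: max(0, 9.9 − 11.6) × 0.5 = 0.0 × 0.5 = 0.00 DD.
Per 24 h: 5.60 DD/day.
Duration = 43 / 5.60 = 7.679 ≈ 7.7 days.

7.7 days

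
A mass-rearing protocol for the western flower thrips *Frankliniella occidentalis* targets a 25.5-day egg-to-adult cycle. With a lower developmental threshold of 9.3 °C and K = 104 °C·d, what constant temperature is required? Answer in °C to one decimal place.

13.4 °C

Required daily accumulation = 104 / 25.5 = 4.078 DD/day.
T = T_base + 4.078 = 9.3 + 4.078 = 13.378 ≈ 13.4 °C.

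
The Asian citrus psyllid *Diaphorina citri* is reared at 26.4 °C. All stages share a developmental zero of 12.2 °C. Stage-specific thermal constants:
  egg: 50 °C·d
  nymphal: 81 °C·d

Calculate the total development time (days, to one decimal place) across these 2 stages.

9.2 days

Daily accumulation at 26.4 °C = 26.4 − 12.2 = 14.2 DD/day.
Total K = 50 + 81 = 131 DD.
Total duration = 131 / 14.2 = 9.225 ≈ 9.2 days.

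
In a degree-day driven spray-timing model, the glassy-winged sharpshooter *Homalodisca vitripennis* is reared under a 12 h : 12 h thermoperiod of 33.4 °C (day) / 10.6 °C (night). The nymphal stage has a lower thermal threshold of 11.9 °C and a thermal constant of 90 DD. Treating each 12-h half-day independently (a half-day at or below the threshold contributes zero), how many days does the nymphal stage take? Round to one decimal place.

Day half: max(0, 33.4 − 11.9) × 0.5 = 21.5 × 0.5 = 10.75 DD.
Night half: max(0, 10.6 − 11.9) × 0.5 = 0.0 × 0.5 = 0.00 DD.
Per 24 h: 10.75 DD/day.
Duration = 90 / 10.75 = 8.372 ≈ 8.4 days.

8.4 days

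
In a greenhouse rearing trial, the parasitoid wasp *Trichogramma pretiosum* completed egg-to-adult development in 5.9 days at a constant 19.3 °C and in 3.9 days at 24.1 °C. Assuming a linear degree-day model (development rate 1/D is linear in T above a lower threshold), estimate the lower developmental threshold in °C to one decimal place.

Equal thermal constants: D₁(T₁ − T_b) = D₂(T₂ − T_b).
5.9·(19.3 − T_b) = 3.9·(24.1 − T_b)
T_b = (5.9·19.3 − 3.9·24.1) / (5.9 − 3.9) = 19.88 / 2.0 = 9.940 °C ≈ 9.9 °C.

9.9 °C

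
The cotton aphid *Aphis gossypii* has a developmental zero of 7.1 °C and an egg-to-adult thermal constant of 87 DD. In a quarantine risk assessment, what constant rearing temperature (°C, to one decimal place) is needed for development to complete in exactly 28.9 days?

Required daily accumulation = 87 / 28.9 = 3.010 DD/day.
T = T_base + 3.010 = 7.1 + 3.010 = 10.110 ≈ 10.1 °C.

10.1 °C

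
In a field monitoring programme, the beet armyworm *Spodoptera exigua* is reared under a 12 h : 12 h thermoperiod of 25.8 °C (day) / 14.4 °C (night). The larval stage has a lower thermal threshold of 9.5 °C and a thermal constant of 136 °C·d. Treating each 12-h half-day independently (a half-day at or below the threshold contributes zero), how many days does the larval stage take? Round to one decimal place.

Day half: max(0, 25.8 − 9.5) × 0.5 = 16.3 × 0.5 = 8.15 DD.
Night half: max(0, 14.4 − 9.5) × 0.5 = 4.9 × 0.5 = 2.45 DD.
Per 24 h: 10.60 DD/day.
Duration = 136 / 10.60 = 12.830 ≈ 12.8 days.

12.8 days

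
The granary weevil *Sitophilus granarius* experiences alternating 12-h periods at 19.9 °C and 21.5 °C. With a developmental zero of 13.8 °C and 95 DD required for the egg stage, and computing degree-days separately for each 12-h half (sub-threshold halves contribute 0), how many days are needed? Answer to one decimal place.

13.8 days

Day half: max(0, 19.9 − 13.8) × 0.5 = 6.1 × 0.5 = 3.05 DD.
Night half: max(0, 21.5 − 13.8) × 0.5 = 7.7 × 0.5 = 3.85 DD.
Per 24 h: 6.90 DD/day.
Duration = 95 / 6.90 = 13.768 ≈ 13.8 days.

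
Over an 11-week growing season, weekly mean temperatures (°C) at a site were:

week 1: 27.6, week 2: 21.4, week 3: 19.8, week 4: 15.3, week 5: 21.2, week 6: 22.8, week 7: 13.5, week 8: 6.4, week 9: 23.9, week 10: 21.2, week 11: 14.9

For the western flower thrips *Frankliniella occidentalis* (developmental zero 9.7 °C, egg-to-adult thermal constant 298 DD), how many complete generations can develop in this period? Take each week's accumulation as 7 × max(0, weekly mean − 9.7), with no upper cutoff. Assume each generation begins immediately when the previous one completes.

Weekly DD (7 × max(0, T̄ − 9.7)): 125.3, 81.9, 70.7, 39.2, 80.5, 91.7, 26.6, 0.0, 99.4, 80.5, 36.4.
Season total = 732.2 DD.
Complete generations = ⌊732.2 / 298⌋ = 2.

2 generations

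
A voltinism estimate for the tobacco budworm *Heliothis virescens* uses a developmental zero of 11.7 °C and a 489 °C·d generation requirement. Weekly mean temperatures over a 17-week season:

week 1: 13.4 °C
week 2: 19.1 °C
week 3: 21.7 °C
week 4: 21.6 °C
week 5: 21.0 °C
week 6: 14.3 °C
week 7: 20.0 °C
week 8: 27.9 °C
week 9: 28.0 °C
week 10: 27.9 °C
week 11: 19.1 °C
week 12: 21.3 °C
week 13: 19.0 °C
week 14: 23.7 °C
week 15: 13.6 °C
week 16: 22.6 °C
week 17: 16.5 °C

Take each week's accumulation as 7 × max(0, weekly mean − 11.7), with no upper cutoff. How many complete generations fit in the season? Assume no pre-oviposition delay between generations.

2 generations

Weekly DD (7 × max(0, T̄ − 11.7)): 11.9, 51.8, 70.0, 69.3, 65.1, 18.2, 58.1, 113.4, 114.1, 113.4, 51.8, 67.2, 51.1, 84.0, 13.3, 76.3, 33.6.
Season total = 1062.6 DD.
Complete generations = ⌊1062.6 / 489⌋ = 2.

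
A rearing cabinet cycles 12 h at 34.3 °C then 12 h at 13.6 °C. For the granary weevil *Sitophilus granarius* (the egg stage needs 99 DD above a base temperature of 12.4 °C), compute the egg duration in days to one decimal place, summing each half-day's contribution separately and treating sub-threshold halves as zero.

Day half: max(0, 34.3 − 12.4) × 0.5 = 21.9 × 0.5 = 10.95 DD.
Night half: max(0, 13.6 − 12.4) × 0.5 = 1.2 × 0.5 = 0.60 DD.
Per 24 h: 11.55 DD/day.
Duration = 99 / 11.55 = 8.571 ≈ 8.6 days.

8.6 days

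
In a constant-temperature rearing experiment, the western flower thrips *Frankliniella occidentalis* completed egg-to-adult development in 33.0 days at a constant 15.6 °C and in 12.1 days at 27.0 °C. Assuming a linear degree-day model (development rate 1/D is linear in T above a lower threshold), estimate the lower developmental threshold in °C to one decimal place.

Linear rate model ⇒ the product D·(T − T_b) is constant across temperatures.
33.0·(15.6 − T_b) = 12.1·(27.0 − T_b)
T_b = (33.0·15.6 − 12.1·27.0) / (33.0 − 12.1) = 188.10 / 20.9 = 9.000 °C ≈ 9.0 °C.

9.0 °C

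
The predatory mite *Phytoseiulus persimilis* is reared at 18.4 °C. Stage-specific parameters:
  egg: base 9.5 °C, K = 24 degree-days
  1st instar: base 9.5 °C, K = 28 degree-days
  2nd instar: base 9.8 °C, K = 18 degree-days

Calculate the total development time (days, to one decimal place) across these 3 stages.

7.9 days

egg: 24 / (18.4 − 9.5) = 24 / 8.9 = 2.697 d.
1st instar: 28 / (18.4 − 9.5) = 28 / 8.9 = 3.146 d.
2nd instar: 18 / (18.4 − 9.8) = 18 / 8.6 = 2.093 d.
Sum = 7.936 ≈ 7.9 days.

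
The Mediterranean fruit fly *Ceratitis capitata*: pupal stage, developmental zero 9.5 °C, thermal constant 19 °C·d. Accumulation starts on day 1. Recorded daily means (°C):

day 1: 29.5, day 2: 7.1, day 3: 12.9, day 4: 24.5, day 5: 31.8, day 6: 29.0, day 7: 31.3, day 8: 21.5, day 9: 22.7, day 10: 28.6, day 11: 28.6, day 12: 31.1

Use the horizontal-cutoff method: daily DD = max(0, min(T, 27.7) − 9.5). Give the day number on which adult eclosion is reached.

Daily DD above 9.5 °C (capped at 18.2): 18.2, 0.0, 3.4, 15.0, 18.2, 18.2, 18.2, 12.0, 13.2, 18.2, 18.2, 18.2.
Cumulative: 18.2, 18.2, 21.6, 36.6, 54.8, 73.0, 91.2, 103.2, 116.4, 134.6, 152.8, 171.0.
The total first reaches 19 DD on day 3.

day 3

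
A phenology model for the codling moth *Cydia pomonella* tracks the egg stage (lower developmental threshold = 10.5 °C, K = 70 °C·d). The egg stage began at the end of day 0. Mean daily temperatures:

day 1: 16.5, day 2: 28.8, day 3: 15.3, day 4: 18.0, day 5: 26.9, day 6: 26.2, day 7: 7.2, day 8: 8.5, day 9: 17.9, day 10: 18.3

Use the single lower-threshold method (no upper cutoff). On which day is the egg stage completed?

Daily DD above 10.5 °C: 6.0, 18.3, 4.8, 7.5, 16.4, 15.7, 0.0, 0.0, 7.4, 7.8.
Cumulative: 6.0, 24.3, 29.1, 36.6, 53.0, 68.7, 68.7, 68.7, 76.1, 83.9.
The total first reaches 70 DD on day 9.

day 9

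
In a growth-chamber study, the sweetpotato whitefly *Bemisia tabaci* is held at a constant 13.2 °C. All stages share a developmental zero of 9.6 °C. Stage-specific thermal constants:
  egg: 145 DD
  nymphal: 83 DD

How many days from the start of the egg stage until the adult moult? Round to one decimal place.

63.3 days

Daily accumulation at 13.2 °C = 13.2 − 9.6 = 3.6 DD/day.
Total K = 145 + 83 = 228 DD.
Total duration = 228 / 3.6 = 63.333 ≈ 63.3 days.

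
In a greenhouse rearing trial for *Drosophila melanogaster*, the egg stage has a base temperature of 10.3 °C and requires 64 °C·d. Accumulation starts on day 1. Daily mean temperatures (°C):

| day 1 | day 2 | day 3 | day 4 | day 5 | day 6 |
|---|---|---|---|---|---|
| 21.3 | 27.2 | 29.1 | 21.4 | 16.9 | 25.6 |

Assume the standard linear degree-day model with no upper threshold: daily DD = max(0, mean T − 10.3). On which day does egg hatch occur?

day 5

Daily DD above 10.3 °C: 11.0, 16.9, 18.8, 11.1, 6.6, 15.3.
Cumulative: 11.0, 27.9, 46.7, 57.8, 64.4, 79.7.
The total first reaches 64 DD on day 5.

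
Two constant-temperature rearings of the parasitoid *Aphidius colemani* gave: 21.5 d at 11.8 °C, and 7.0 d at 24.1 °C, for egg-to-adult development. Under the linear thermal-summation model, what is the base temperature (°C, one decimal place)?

Equal thermal constants: D₁(T₁ − T_b) = D₂(T₂ − T_b).
21.5·(11.8 − T_b) = 7.0·(24.1 − T_b)
T_b = (21.5·11.8 − 7.0·24.1) / (21.5 − 7.0) = 85.00 / 14.5 = 5.862 °C ≈ 5.9 °C.

5.9 °C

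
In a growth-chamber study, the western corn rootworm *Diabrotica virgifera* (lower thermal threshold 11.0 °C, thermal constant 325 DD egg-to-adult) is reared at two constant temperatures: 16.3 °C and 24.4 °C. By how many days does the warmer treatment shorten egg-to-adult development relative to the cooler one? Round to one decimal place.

At 16.3 °C: 325 / (16.3 − 11.0) = 325 / 5.3 = 61.321 d.
At 24.4 °C: 325 / (24.4 − 11.0) = 325 / 13.4 = 24.254 d.
Difference = |61.321 − 24.254| = 37.067 ≈ 37.1 days.

37.1 days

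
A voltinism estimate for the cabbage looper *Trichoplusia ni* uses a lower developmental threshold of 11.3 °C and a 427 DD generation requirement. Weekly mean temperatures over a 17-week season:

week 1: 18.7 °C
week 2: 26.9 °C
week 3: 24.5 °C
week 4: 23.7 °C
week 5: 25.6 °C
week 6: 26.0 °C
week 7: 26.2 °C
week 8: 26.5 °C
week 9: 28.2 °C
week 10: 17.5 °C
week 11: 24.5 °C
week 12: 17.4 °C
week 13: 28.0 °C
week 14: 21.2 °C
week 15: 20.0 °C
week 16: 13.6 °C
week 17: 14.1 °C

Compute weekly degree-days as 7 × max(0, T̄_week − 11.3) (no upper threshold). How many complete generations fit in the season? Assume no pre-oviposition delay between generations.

3 generations

Weekly DD (7 × max(0, T̄ − 11.3)): 51.8, 109.2, 92.4, 86.8, 100.1, 102.9, 104.3, 106.4, 118.3, 43.4, 92.4, 42.7, 116.9, 69.3, 60.9, 16.1, 19.6.
Season total = 1333.5 DD.
Complete generations = ⌊1333.5 / 427⌋ = 3.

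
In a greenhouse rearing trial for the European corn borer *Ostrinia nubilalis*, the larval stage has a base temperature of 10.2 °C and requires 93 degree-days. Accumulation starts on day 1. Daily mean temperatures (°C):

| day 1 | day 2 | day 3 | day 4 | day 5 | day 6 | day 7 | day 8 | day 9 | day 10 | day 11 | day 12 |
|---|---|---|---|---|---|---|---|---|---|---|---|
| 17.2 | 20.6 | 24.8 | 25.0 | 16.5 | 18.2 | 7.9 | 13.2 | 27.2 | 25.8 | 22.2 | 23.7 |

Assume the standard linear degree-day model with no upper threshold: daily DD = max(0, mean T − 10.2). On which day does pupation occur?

day 10

Daily DD above 10.2 °C: 7.0, 10.4, 14.6, 14.8, 6.3, 8.0, 0.0, 3.0, 17.0, 15.6, 12.0, 13.5.
Cumulative: 7.0, 17.4, 32.0, 46.8, 53.1, 61.1, 61.1, 64.1, 81.1, 96.7, 108.7, 122.2.
The total first reaches 93 DD on day 10.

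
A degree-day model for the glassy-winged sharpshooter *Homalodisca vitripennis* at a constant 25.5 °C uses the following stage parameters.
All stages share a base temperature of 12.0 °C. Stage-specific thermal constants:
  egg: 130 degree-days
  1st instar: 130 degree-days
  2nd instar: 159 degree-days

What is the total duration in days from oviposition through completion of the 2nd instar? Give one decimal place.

31.0 days

Daily accumulation at 25.5 °C = 25.5 − 12.0 = 13.5 DD/day.
Total K = 130 + 130 + 159 = 419 DD.
Total duration = 419 / 13.5 = 31.037 ≈ 31.0 days.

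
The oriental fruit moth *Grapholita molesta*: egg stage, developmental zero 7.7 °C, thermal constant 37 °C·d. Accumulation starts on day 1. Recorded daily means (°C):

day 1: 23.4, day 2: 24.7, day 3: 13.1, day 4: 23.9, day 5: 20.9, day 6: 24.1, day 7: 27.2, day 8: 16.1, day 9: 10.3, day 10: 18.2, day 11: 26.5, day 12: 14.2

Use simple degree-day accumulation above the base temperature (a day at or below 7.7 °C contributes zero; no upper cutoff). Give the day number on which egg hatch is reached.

Daily DD above 7.7 °C: 15.7, 17.0, 5.4, 16.2, 13.2, 16.4, 19.5, 8.4, 2.6, 10.5, 18.8, 6.5.
Cumulative: 15.7, 32.7, 38.1, 54.3, 67.5, 83.9, 103.4, 111.8, 114.4, 124.9, 143.7, 150.2.
The total first reaches 37 DD on day 3.

day 3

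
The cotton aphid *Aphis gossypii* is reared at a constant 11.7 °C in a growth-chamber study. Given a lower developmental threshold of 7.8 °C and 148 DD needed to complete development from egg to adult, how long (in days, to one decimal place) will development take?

37.9 days

Daily accumulation = 11.7 − 7.8 = 3.9 DD/day.
Duration = 148 / 3.9 = 37.949 ≈ 37.9 days.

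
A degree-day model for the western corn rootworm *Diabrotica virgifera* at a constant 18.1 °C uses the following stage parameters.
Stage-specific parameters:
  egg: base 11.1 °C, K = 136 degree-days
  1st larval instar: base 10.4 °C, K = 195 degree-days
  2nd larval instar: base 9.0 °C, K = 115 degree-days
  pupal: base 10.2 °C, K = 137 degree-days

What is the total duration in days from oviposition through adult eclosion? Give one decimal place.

74.7 days

egg: 136 / (18.1 − 11.1) = 136 / 7.0 = 19.429 d.
1st larval instar: 195 / (18.1 − 10.4) = 195 / 7.7 = 25.325 d.
2nd larval instar: 115 / (18.1 − 9.0) = 115 / 9.1 = 12.637 d.
pupal: 137 / (18.1 − 10.2) = 137 / 7.9 = 17.342 d.
Sum = 74.732 ≈ 74.7 days.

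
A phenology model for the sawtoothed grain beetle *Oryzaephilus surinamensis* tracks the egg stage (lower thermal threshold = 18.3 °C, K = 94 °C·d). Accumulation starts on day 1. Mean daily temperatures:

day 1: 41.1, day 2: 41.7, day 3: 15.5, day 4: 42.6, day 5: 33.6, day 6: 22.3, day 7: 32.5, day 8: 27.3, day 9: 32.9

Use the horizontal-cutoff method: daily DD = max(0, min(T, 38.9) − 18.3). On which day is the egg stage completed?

Daily DD above 18.3 °C (capped at 20.6): 20.6, 20.6, 0.0, 20.6, 15.3, 4.0, 14.2, 9.0, 14.6.
Cumulative: 20.6, 41.2, 41.2, 61.8, 77.1, 81.1, 95.3, 104.3, 118.9.
The total first reaches 94 DD on day 7.

day 7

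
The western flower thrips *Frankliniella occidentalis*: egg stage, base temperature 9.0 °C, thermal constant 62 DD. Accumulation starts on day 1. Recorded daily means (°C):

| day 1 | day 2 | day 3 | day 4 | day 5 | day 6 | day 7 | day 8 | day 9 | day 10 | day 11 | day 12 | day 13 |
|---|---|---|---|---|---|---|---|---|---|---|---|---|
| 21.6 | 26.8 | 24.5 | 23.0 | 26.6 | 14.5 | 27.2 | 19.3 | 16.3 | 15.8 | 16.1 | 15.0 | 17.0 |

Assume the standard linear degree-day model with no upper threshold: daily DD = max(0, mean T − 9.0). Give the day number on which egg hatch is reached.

day 5

Daily DD above 9.0 °C: 12.6, 17.8, 15.5, 14.0, 17.6, 5.5, 18.2, 10.3, 7.3, 6.8, 7.1, 6.0, 8.0.
Cumulative: 12.6, 30.4, 45.9, 59.9, 77.5, 83.0, 101.2, 111.5, 118.8, 125.6, 132.7, 138.7, 146.7.
The total first reaches 62 DD on day 5.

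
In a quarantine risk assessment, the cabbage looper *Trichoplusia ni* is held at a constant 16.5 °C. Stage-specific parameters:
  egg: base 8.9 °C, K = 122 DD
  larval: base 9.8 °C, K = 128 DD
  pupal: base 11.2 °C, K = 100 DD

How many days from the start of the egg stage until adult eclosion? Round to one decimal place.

egg: 122 / (16.5 − 8.9) = 122 / 7.6 = 16.053 d.
larval: 128 / (16.5 − 9.8) = 128 / 6.7 = 19.104 d.
pupal: 100 / (16.5 − 11.2) = 100 / 5.3 = 18.868 d.
Sum = 54.025 ≈ 54.0 days.

54.0 days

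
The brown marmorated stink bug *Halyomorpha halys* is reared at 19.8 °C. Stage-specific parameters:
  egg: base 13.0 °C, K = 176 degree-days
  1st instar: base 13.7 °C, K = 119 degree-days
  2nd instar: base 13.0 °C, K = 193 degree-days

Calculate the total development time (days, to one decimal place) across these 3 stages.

egg: 176 / (19.8 − 13.0) = 176 / 6.8 = 25.882 d.
1st instar: 119 / (19.8 − 13.7) = 119 / 6.1 = 19.508 d.
2nd instar: 193 / (19.8 − 13.0) = 193 / 6.8 = 28.382 d.
Sum = 73.773 ≈ 73.8 days.

73.8 days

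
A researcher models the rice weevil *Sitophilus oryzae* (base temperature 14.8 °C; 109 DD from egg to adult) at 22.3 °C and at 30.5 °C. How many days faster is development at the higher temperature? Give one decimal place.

At 22.3 °C: 109 / (22.3 − 14.8) = 109 / 7.5 = 14.533 d.
At 30.5 °C: 109 / (30.5 − 14.8) = 109 / 15.7 = 6.943 d.
Difference = |14.533 − 6.943| = 7.591 ≈ 7.6 days.

7.6 days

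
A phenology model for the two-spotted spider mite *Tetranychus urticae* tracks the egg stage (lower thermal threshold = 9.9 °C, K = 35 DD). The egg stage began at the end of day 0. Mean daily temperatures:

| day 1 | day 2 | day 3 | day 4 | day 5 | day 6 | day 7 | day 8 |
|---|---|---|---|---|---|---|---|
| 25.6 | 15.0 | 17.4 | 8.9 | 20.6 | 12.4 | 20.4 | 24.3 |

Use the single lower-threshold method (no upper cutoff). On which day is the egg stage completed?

Daily DD above 9.9 °C: 15.7, 5.1, 7.5, 0.0, 10.7, 2.5, 10.5, 14.4.
Cumulative: 15.7, 20.8, 28.3, 28.3, 39.0, 41.5, 52.0, 66.4.
The total first reaches 35 DD on day 5.

day 5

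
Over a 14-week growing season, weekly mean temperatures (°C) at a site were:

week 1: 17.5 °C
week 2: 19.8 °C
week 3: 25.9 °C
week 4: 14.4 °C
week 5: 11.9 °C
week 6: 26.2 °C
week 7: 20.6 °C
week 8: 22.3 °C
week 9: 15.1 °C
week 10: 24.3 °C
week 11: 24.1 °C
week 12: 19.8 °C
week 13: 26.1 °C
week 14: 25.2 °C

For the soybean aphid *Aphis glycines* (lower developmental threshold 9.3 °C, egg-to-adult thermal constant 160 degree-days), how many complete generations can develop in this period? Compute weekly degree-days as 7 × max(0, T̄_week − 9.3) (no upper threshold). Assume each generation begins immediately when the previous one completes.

Weekly DD (7 × max(0, T̄ − 9.3)): 57.4, 73.5, 116.2, 35.7, 18.2, 118.3, 79.1, 91.0, 40.6, 105.0, 103.6, 73.5, 117.6, 111.3.
Season total = 1141.0 DD.
Complete generations = ⌊1141.0 / 160⌋ = 7.

7 generations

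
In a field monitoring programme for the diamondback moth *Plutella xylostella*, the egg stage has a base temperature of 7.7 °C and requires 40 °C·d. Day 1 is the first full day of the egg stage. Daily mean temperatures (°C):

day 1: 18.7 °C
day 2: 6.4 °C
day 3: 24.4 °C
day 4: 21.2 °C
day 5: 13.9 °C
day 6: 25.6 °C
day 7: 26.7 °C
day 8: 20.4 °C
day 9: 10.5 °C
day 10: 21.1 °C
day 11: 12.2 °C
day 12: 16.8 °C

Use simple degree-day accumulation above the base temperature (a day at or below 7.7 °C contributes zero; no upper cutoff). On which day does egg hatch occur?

day 4

Daily DD above 7.7 °C: 11.0, 0.0, 16.7, 13.5, 6.2, 17.9, 19.0, 12.7, 2.8, 13.4, 4.5, 9.1.
Cumulative: 11.0, 11.0, 27.7, 41.2, 47.4, 65.3, 84.3, 97.0, 99.8, 113.2, 117.7, 126.8.
The total first reaches 40 DD on day 4.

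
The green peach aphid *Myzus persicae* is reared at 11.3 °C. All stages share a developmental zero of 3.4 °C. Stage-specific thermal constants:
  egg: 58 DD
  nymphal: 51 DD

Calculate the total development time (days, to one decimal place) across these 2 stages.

Daily accumulation at 11.3 °C = 11.3 − 3.4 = 7.9 DD/day.
Total K = 58 + 51 = 109 DD.
Total duration = 109 / 7.9 = 13.797 ≈ 13.8 days.

13.8 days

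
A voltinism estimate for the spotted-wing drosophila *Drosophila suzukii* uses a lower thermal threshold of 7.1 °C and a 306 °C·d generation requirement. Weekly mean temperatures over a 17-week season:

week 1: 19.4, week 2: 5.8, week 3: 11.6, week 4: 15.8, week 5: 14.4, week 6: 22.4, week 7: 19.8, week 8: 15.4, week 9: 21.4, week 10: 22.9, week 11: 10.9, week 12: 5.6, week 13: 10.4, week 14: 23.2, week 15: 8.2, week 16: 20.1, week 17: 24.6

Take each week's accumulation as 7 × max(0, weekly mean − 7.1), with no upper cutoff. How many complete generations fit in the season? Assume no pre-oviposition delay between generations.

Weekly DD (7 × max(0, T̄ − 7.1)): 86.1, 0.0, 31.5, 60.9, 51.1, 107.1, 88.9, 58.1, 100.1, 110.6, 26.6, 0.0, 23.1, 112.7, 7.7, 91.0, 122.5.
Season total = 1078.0 DD.
Complete generations = ⌊1078.0 / 306⌋ = 3.

3 generations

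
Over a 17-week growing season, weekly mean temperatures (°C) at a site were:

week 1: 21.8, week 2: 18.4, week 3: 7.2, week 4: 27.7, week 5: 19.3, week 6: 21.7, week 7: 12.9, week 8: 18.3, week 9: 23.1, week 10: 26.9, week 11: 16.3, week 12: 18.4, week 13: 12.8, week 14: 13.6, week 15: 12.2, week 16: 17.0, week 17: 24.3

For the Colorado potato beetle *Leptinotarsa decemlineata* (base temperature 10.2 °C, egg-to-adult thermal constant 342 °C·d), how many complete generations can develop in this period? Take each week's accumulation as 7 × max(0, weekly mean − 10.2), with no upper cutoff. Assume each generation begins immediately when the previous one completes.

Weekly DD (7 × max(0, T̄ − 10.2)): 81.2, 57.4, 0.0, 122.5, 63.7, 80.5, 18.9, 56.7, 90.3, 116.9, 42.7, 57.4, 18.2, 23.8, 14.0, 47.6, 98.7.
Season total = 990.5 DD.
Complete generations = ⌊990.5 / 342⌋ = 2.

2 generations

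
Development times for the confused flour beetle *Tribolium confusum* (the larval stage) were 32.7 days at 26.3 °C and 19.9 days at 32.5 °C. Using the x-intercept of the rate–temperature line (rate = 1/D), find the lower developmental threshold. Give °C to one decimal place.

Under the model K = D·(T − T_b), so D₁·(T₁ − T_b) = D₂·(T₂ − T_b).
32.7·(26.3 − T_b) = 19.9·(32.5 − T_b)
T_b = (32.7·26.3 − 19.9·32.5) / (32.7 − 19.9) = 213.26 / 12.8 = 16.661 °C ≈ 16.7 °C.

16.7 °C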